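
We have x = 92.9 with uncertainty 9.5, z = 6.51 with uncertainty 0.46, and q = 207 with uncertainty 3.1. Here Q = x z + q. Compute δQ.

Let p = x·z = 605. δp/p = √((1·δx/x)² + (1·δz/z)²) = √(0.0105 + 0.00499) = 0.124, so δp = 75.2.
Q = p + q: δQ = √(δp² + δq²) = √(5650 + 9.61) = 75.2

75.2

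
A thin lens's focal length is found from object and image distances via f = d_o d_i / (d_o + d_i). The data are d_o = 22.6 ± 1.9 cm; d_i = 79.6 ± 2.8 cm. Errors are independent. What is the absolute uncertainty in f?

1.16 cm

∂f/∂d_o = (d_i/(d_o+d_i))² = 0.607;  ∂f/∂d_i = (d_o/(d_o+d_i))² = 0.0489
δf = √((∂f/∂d_o · δd_o)² + (∂f/∂d_i · δd_i)²) = √(1.33 + 0.0187) = 1.16 cm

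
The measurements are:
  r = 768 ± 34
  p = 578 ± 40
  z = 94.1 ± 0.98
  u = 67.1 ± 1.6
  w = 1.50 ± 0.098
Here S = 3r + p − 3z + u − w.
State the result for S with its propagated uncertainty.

2670 ± 110

Sums and differences: (δS)² = Σ (cᵢ δxᵢ)².
  (3·δr)² = 10400;  (δp)² = 1600;  (3·δz)² = 8.64;  (δu)² = 2.56;  (δw)² = 0.00960
δS = √(12000) = 110
S = 2670.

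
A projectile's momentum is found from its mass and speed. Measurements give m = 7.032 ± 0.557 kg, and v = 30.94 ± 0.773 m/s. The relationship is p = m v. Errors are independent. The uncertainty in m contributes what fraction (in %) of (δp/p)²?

91.0%

(δp/p)² = (1·δm/m)² + (1·δv/v)²
  m term: (1×0.0792)² = 0.00627
  v term: (1×0.0250)² = 0.000624
Total = 0.00690. Share from m = 0.00627/0.00690 = 0.910.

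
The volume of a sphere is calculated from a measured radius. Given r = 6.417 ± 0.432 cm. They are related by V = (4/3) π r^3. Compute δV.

V is a product of powers, so relative uncertainties combine in quadrature:
  (3·δr/r)² = (3×0.0673)² = 0.0408
δV/V = √(0.0408) = 0.202
V = 1107 cm^3, so δV = 0.202 × 1107 = 224 cm^3.

224 cm^3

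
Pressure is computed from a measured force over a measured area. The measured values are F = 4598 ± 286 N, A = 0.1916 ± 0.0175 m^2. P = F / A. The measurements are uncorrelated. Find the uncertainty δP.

2650 Pa

Since P is a product/quotient, work with relative uncertainties:
  (1·δF/F)² = (1×0.0622)² = 0.00387;  (-1·δA/A)² = (-1×0.0913)² = 0.00834
δP/P = √(0.0122) = 0.111
P = 24000 Pa, so δP = 0.111 × 24000 = 2650 Pa.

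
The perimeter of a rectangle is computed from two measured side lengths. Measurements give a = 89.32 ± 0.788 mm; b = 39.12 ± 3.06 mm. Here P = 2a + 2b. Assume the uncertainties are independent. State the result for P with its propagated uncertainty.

256.9 ± 6.32 mm

Sums and differences: (δP)² = Σ (cᵢ δxᵢ)².
  (2·δa)² = 2.48;  (2·δb)² = 37.5
δP = √(39.9) = 6.32 mm
P = 256.9 mm.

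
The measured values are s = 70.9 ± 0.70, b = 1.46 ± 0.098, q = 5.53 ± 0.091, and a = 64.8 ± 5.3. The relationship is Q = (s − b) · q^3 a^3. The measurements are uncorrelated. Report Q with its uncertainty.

(3.20 ± 0.800) × 10^9

Let u = s − b = 69.4. δu = √(δs² + δb²) = √(0.490 + 0.00960) = 0.707, so δu/u = 0.0102.
Q is then a monomial in u, q, a:
δQ/Q = √((δu/u)² + (3·δq/q)² + (3·δa/a)²) = √(0.000104 + 0.00244 + 0.0602) = 0.250
Q = 3.2e+09, so δQ = 0.250 × 3.2e+09 = 8e+08.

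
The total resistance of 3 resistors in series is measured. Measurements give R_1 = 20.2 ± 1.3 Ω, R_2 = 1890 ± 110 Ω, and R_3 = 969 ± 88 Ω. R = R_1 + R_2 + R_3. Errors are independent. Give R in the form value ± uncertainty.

Each term contributes (cᵢ δxᵢ)² to (δR)²:
  (δR_1)² = 1.69;  (δR_2)² = 12100;  (δR_3)² = 7740
δR = √(19800) = 141 Ω
R = 2880 Ω.

2880 ± 141 Ω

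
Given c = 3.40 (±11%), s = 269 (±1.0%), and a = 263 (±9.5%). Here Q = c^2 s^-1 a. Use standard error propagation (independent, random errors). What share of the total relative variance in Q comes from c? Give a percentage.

84.1%

(δQ/Q)² = (2·δc/c)² + (-1·δs/s)² + (1·δa/a)²
  c term: (2×0.110)² = 0.0484
  s term: (-1×0.0100)² = 0.000100
  a term: (1×0.0950)² = 0.00903
Total = 0.0575. Share from c = 0.0484/0.0575 = 0.841.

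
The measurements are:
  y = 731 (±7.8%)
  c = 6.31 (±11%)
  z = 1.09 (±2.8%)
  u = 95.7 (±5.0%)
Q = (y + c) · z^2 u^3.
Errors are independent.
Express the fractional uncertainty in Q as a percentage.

Let w = y + c = 737. δw = √(δy² + δc²) = √(3250 + 0.482) = 57.0, so δw/w = 0.0773.
Q is then a monomial in w, z, u:
δQ/Q = √((δw/w)² + (2·δz/z)² + (3·δu/u)²) = √(0.00598 + 0.00314 + 0.0225) = 0.178

17.8%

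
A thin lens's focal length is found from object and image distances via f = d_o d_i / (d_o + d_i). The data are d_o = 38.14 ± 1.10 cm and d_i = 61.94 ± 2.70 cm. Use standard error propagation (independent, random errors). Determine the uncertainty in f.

0.576 cm

∂f/∂d_o = (d_i/(d_o+d_i))² = 0.383;  ∂f/∂d_i = (d_o/(d_o+d_i))² = 0.145
δf = √((∂f/∂d_o · δd_o)² + (∂f/∂d_i · δd_i)²) = √(0.178 + 0.154) = 0.576 cm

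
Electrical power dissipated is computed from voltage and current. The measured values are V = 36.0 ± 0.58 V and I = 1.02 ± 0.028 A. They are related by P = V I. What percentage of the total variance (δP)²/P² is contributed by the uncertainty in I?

(δP/P)² = (1·δV/V)² + (1·δI/I)²
  V term: (1×0.0161)² = 0.000260
  I term: (1×0.0275)² = 0.000754
Total = 0.00101. Share from I = 0.000754/0.00101 = 0.744.

74.4%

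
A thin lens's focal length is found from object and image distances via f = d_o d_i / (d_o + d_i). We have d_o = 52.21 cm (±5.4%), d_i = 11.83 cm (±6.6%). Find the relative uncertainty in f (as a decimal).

0.0547

∂f/∂d_o = (d_i/(d_o+d_i))² = 0.0341;  ∂f/∂d_i = (d_o/(d_o+d_i))² = 0.665
δf = √((∂f/∂d_o · δd_o)² + (∂f/∂d_i · δd_i)²) = √(0.00926 + 0.269) = 0.528 cm
f = 9.645 cm, so δf/f = 0.528/9.645 = 0.0547.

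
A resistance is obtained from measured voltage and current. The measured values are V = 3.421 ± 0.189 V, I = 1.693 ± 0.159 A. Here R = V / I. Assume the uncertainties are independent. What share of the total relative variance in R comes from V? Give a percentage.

(δR/R)² = (1·δV/V)² + (-1·δI/I)²
  V term: (1×0.0552)² = 0.00305
  I term: (-1×0.0939)² = 0.00882
Total = 0.0119. Share from V = 0.00305/0.0119 = 0.257.

25.7%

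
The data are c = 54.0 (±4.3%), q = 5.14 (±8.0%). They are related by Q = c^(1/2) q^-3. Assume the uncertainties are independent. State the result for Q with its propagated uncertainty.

For a monomial Q ∝ c^(1/2), q^-3, fractional errors add in quadrature:
  (½·δc/c)² = (0.5×0.0430)² = 0.000462;  (-3·δq/q)² = (-3×0.0800)² = 0.0576
δQ/Q = √(0.0581) = 0.241
Q = 0.0541, so δQ = 0.241 × 0.0541 = 0.0130.

0.0541 ± 0.0130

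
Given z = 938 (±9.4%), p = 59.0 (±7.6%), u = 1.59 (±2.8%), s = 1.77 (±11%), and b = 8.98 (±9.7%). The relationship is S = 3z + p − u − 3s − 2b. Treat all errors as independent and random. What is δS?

265

For a sum/difference, combine absolute errors in quadrature:
  (3·δz)² = 70000;  (δp)² = 20.1;  (δu)² = 0.00198;  (3·δs)² = 0.341;  (2·δb)² = 3.03
δS = √(70000) = 265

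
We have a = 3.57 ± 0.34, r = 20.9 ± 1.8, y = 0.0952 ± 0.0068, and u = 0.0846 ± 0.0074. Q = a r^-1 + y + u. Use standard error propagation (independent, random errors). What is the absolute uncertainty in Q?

Let p = a·r^-1 = 0.171. δp/p = √((1·δa/a)² + (-1·δr/r)²) = √(0.00907 + 0.00742) = 0.128, so δp = 0.0219.
Q = p + y + u: δQ = √(δp² + δy² + δu²) = √(0.000481 + 4.62e-05 + 5.48e-05) = 0.0241

0.0241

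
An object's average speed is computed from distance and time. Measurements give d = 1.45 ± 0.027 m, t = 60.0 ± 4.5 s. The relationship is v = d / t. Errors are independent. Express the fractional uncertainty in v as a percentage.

7.73%

Products/powers → add relative errors in quadrature, weighted by exponent:
  (1·δd/d)² = (1×0.0186)² = 0.000347;  (-1·δt/t)² = (-1×0.0750)² = 0.00562
δv/v = √(0.00597) = 0.0773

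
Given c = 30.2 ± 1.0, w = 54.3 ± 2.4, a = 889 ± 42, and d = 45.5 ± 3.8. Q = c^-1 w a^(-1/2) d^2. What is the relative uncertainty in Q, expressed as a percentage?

Each factor contributes (exponent × relative error)² to (δQ/Q)²:
  (-1·δc/c)² = (-1×0.0331)² = 0.00110;  (1·δw/w)² = (1×0.0442)² = 0.00195;  (−½·δa/a)² = (-0.5×0.0472)² = 0.000558;  (2·δd/d)² = (2×0.0835)² = 0.0279
δQ/Q = √(0.0315) = 0.178

17.8%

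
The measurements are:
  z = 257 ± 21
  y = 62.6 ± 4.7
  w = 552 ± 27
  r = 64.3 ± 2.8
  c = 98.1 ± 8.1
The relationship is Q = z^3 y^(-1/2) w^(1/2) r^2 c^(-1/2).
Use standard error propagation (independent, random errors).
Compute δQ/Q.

Q is a product of powers, so relative uncertainties combine in quadrature:
  (3·δz/z)² = (3×0.0817)² = 0.0601;  (−½·δy/y)² = (-0.5×0.0751)² = 0.00141;  (½·δw/w)² = (0.5×0.0489)² = 0.000598;  (2·δr/r)² = (2×0.0435)² = 0.00758;  (−½·δc/c)² = (-0.5×0.0826)² = 0.00170
δQ/Q = √(0.0714) = 0.267

0.267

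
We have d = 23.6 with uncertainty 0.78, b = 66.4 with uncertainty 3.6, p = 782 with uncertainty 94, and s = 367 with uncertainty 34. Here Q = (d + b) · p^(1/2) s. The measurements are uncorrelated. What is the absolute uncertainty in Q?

1.09e+05

Let u = d + b = 90.0. δu = √(δd² + δb²) = √(0.608 + 13.0) = 3.68, so δu/u = 0.0409.
Q is then a monomial in u, p, s:
δQ/Q = √((δu/u)² + (½·δp/p)² + (1·δs/s)²) = √(0.00168 + 0.00361 + 0.00858) = 0.118
Q = 9.24e+05, so δQ = 0.118 × 9.24e+05 = 1.09e+05.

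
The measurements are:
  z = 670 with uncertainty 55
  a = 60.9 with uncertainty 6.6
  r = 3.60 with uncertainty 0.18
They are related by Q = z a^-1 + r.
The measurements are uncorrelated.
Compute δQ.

1.51

Let p = z·a^-1 = 11.0. δp/p = √((1·δz/z)² + (-1·δa/a)²) = √(0.00674 + 0.0117) = 0.136, so δp = 1.50.
Q = p + r: δQ = √(δp² + δr²) = √(2.24 + 0.0324) = 1.51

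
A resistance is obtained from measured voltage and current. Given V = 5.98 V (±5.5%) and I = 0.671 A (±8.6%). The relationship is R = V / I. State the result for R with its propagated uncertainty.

Since R is a product/quotient, work with relative uncertainties:
  (1·δV/V)² = (1×0.0550)² = 0.00302;  (-1·δI/I)² = (-1×0.0860)² = 0.00740
δR/R = √(0.0104) = 0.102
R = 8.91 Ω, so δR = 0.102 × 8.91 = 0.910 Ω.

8.91 ± 0.910 Ω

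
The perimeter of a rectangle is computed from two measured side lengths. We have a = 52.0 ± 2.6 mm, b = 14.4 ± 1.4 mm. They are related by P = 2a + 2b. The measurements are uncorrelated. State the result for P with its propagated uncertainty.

133 ± 5.91 mm

P is a linear combination, so absolute uncertainties add in quadrature:
  (2·δa)² = 27.0;  (2·δb)² = 7.84
δP = √(34.9) = 5.91 mm
P = 133 mm.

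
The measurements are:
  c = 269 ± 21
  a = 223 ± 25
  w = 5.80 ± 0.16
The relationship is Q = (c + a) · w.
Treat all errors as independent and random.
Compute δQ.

205

Let u = c + a = 492. δu = √(δc² + δa²) = √(441 + 625) = 32.6, so δu/u = 0.0664.
Q is then a monomial in u, w:
δQ/Q = √((δu/u)² + (1·δw/w)²) = √(0.00440 + 0.000761) = 0.0719
Q = 2850, so δQ = 0.0719 × 2850 = 205.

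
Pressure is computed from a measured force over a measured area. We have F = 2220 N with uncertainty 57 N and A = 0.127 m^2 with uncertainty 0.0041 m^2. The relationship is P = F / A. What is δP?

Relative error in a monomial: (δP/P)² = Σ (nᵢ · δxᵢ/xᵢ)².
  (1·δF/F)² = (1×0.0257)² = 0.000659;  (-1·δA/A)² = (-1×0.0323)² = 0.00104
δP/P = √(0.00170) = 0.0412
P = 17500 Pa, so δP = 0.0412 × 17500 = 721 Pa.

721 Pa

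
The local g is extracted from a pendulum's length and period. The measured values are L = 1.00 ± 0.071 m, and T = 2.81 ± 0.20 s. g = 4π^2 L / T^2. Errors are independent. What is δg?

For a monomial g ∝ L, T^-2, fractional errors add in quadrature:
  (1·δL/L)² = (1×0.0710)² = 0.00504;  (-2·δT/T)² = (-2×0.0712)² = 0.0203
δg/g = √(0.0253) = 0.159
g = 5.00 m/s^2, so δg = 0.159 × 5.00 = 0.795 m/s^2.

0.795 m/s^2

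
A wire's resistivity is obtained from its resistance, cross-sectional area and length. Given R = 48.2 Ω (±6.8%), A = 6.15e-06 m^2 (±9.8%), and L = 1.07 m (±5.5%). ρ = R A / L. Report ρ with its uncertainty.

Relative error in a monomial: (δρ/ρ)² = Σ (nᵢ · δxᵢ/xᵢ)².
  (1·δR/R)² = (1×0.0680)² = 0.00462;  (1·δA/A)² = (1×0.0980)² = 0.00960;  (-1·δL/L)² = (-1×0.0550)² = 0.00302
δρ/ρ = √(0.0173) = 0.131
ρ = 0.000277 Ω·m, so δρ = 0.131 × 0.000277 = 3.64e-05 Ω·m.

(2.77 ± 0.364) × 10^-4 Ω·m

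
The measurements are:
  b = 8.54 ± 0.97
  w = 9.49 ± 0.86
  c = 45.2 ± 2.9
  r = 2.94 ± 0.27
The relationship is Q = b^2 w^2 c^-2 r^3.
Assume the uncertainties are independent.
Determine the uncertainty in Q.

Since Q is a product/quotient, work with relative uncertainties:
  (2·δb/b)² = (2×0.114)² = 0.0516;  (2·δw/w)² = (2×0.0906)² = 0.0328;  (-2·δc/c)² = (-2×0.0642)² = 0.0165;  (3·δr/r)² = (3×0.0918)² = 0.0759
δQ/Q = √(0.177) = 0.421
Q = 81.7, so δQ = 0.421 × 81.7 = 34.4.

34.4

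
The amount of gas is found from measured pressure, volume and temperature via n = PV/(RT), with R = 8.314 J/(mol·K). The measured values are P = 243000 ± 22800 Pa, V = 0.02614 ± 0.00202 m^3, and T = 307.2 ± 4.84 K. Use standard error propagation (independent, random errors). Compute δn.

0.305 mol

Since n is a product/quotient, work with relative uncertainties:
  (1·δP/P)² = (1×0.0938)² = 0.00880;  (1·δV/V)² = (1×0.0773)² = 0.00597;  (-1·δT/T)² = (-1×0.0158)² = 0.000248
δn/n = √(0.0150) = 0.123
n = 2.487 mol, so δn = 0.123 × 2.487 = 0.305 mol.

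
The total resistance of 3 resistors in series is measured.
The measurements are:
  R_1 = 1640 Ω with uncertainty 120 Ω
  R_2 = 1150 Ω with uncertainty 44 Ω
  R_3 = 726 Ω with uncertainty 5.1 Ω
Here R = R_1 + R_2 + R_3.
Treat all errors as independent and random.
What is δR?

For a sum/difference, combine absolute errors in quadrature:
  (δR_1)² = 14400;  (δR_2)² = 1940;  (δR_3)² = 26.0
δR = √(16400) = 128 Ω

128 Ω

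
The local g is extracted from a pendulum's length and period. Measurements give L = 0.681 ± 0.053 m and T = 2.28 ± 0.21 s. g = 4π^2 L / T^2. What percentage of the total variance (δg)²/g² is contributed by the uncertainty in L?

15.1%

(δg/g)² = (1·δL/L)² + (-2·δT/T)²
  L term: (1×0.0778)² = 0.00606
  T term: (-2×0.0921)² = 0.0339
Total = 0.0400. Share from L = 0.00606/0.0400 = 0.151.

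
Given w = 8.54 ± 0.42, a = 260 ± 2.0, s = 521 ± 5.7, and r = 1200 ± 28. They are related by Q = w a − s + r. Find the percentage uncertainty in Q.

3.94%

Let p = w·a = 2220. δp/p = √((1·δw/w)² + (1·δa/a)²) = √(0.00242 + 5.92e-05) = 0.0498, so δp = 111.
Q = p − s + r: δQ = √(δp² + δs² + δr²) = √(12200 + 32.5 + 784) = 114
Q = 2900, so δQ/Q = 114/2900 = 0.0394.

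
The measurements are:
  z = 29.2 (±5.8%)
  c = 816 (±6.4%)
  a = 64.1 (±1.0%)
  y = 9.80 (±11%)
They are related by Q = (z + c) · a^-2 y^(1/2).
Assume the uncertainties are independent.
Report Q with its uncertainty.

0.644 ± 0.0548

Let u = z + c = 845. δu = √(δz² + δc²) = √(2.87 + 2730) = 52.3, so δu/u = 0.0618.
Q is then a monomial in u, a, y:
δQ/Q = √((δu/u)² + (-2·δa/a)² + (½·δy/y)²) = √(0.00382 + 0.000400 + 0.00302) = 0.0851
Q = 0.644, so δQ = 0.0851 × 0.644 = 0.0548.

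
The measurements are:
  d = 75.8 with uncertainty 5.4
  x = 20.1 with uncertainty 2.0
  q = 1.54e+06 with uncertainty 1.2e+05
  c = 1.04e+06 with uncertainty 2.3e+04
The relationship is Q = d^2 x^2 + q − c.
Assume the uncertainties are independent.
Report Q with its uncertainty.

(2.82 ± 0.581) × 10^6

Let p = d^2·x^2 = 2.32e+06. δp/p = √((2·δd/d)² + (2·δx/x)²) = √(0.0203 + 0.0396) = 0.245, so δp = 5.68e+05.
Q = p + q − c: δQ = √(δp² + δq² + δc²) = √(3.23e+11 + 1.44e+10 + 5.29e+08) = 5.81e+05
Q = 2.82e+06.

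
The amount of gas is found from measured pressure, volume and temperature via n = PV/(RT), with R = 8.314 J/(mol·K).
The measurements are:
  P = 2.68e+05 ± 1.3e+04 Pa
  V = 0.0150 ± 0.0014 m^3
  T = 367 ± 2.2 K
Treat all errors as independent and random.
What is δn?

For a monomial n ∝ P, V, T^-1, fractional errors add in quadrature:
  (1·δP/P)² = (1×0.0485)² = 0.00235;  (1·δV/V)² = (1×0.0933)² = 0.00871;  (-1·δT/T)² = (-1×0.00599)² = 3.59e-05
δn/n = √(0.0111) = 0.105
n = 1.32 mol, so δn = 0.105 × 1.32 = 0.139 mol.

0.139 mol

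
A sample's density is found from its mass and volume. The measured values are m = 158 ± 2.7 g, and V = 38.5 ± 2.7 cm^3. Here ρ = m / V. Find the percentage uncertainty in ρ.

7.22%

For a monomial ρ ∝ m, V^-1, fractional errors add in quadrature:
  (1·δm/m)² = (1×0.0171)² = 0.000292;  (-1·δV/V)² = (-1×0.0701)² = 0.00492
δρ/ρ = √(0.00521) = 0.0722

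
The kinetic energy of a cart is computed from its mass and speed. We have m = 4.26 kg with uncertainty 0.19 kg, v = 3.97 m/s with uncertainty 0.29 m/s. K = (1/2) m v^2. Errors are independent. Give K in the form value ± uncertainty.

Since K is a product/quotient, work with relative uncertainties:
  (1·δm/m)² = (1×0.0446)² = 0.00199;  (2·δv/v)² = (2×0.0730)² = 0.0213
δK/K = √(0.0233) = 0.153
K = 33.6 J, so δK = 0.153 × 33.6 = 5.13 J.

33.6 ± 5.13 J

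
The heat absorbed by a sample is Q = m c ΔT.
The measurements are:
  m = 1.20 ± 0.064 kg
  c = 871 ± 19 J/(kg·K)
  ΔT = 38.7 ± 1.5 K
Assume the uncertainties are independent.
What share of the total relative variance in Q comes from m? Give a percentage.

(δQ/Q)² = (1·δm/m)² + (1·δc/c)² + (1·δΔT/ΔT)²
  m term: (1×0.0533)² = 0.00284
  c term: (1×0.0218)² = 0.000476
  ΔT term: (1×0.0388)² = 0.00150
Total = 0.00482. Share from m = 0.00284/0.00482 = 0.590.

59.0%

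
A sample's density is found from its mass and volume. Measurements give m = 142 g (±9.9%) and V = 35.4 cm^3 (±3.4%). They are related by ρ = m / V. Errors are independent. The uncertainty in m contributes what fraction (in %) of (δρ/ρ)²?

89.4%

(δρ/ρ)² = (1·δm/m)² + (-1·δV/V)²
  m term: (1×0.0990)² = 0.00980
  V term: (-1×0.0340)² = 0.00116
Total = 0.0110. Share from m = 0.00980/0.0110 = 0.894.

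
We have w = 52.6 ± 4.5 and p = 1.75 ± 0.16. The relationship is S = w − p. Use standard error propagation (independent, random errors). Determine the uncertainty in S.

Sums and differences: (δS)² = Σ (cᵢ δxᵢ)².
  (δw)² = 20.2;  (δp)² = 0.0256
δS = √(20.3) = 4.50

4.50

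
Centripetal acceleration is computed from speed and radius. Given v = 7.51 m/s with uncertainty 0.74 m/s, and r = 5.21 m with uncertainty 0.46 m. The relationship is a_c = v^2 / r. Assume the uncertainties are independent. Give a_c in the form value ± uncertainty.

Products/powers → add relative errors in quadrature, weighted by exponent:
  (2·δv/v)² = (2×0.0985)² = 0.0388;  (-1·δr/r)² = (-1×0.0883)² = 0.00780
δa_c/a_c = √(0.0466) = 0.216
a_c = 10.8 m/s^2, so δa_c = 0.216 × 10.8 = 2.34 m/s^2.

10.8 ± 2.34 m/s^2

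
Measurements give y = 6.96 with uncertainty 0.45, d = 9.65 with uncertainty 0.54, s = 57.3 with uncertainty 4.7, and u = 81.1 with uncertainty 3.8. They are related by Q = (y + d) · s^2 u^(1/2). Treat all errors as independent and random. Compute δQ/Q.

Let w = y + d = 16.6. δw = √(δy² + δd²) = √(0.203 + 0.292) = 0.703, so δw/w = 0.0423.
Q is then a monomial in w, s, u:
δQ/Q = √((δw/w)² + (2·δs/s)² + (½·δu/u)²) = √(0.00179 + 0.0269 + 0.000549) = 0.171

0.171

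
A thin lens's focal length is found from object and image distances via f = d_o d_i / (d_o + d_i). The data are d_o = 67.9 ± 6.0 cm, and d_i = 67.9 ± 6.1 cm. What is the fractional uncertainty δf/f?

0.0630

∂f/∂d_o = (d_i/(d_o+d_i))² = 0.250;  ∂f/∂d_i = (d_o/(d_o+d_i))² = 0.250
δf = √((∂f/∂d_o · δd_o)² + (∂f/∂d_i · δd_i)²) = √(2.25 + 2.33) = 2.14 cm
f = 34.0 cm, so δf/f = 2.14/34.0 = 0.0630.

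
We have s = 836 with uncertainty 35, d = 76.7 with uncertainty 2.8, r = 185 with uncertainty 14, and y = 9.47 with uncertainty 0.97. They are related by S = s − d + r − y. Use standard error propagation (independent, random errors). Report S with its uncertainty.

935 ± 37.8

S is a linear combination, so absolute uncertainties add in quadrature:
  (δs)² = 1220;  (δd)² = 7.84;  (δr)² = 196;  (δy)² = 0.941
δS = √(1430) = 37.8
S = 935.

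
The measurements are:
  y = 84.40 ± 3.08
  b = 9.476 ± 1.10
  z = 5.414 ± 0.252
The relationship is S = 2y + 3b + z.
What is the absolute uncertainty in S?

Each term contributes (cᵢ δxᵢ)² to (δS)²:
  (2·δy)² = 37.9;  (3·δb)² = 10.9;  (δz)² = 0.0635
δS = √(48.9) = 6.99

6.99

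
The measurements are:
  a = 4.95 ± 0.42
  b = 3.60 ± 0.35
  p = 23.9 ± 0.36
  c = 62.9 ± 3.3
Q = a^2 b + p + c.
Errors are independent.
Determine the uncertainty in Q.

17.6

Let w = a^2·b = 88.2. δw/w = √((2·δa/a)² + (1·δb/b)²) = √(0.0288 + 0.00945) = 0.196, so δw = 17.3.
Q = w + p + c: δQ = √(δw² + δp² + δc²) = √(298 + 0.130 + 10.9) = 17.6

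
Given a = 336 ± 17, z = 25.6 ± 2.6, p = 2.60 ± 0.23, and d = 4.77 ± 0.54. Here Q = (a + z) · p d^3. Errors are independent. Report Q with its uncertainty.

(1.02 ± 0.361) × 10^5

Let u = a + z = 362. δu = √(δa² + δz²) = √(289 + 6.76) = 17.2, so δu/u = 0.0476.
Q is then a monomial in u, p, d:
δQ/Q = √((δu/u)² + (1·δp/p)² + (3·δd/d)²) = √(0.00226 + 0.00783 + 0.115) = 0.354
Q = 1.02e+05, so δQ = 0.354 × 1.02e+05 = 36100.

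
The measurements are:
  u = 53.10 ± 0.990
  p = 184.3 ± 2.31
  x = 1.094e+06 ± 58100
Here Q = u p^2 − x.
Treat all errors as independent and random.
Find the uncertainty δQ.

80900

Let w = u·p^2 = 1.804e+06. δw/w = √((1·δu/u)² + (2·δp/p)²) = √(0.000348 + 0.000628) = 0.0312, so δw = 56300.
Q = w − x: δQ = √(δw² + δx²) = √(3.17e+09 + 3.38e+09) = 80900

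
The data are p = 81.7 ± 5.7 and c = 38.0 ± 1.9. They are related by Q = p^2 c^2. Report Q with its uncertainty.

(9.64 ± 1.65) × 10^6

Since Q is a product/quotient, work with relative uncertainties:
  (2·δp/p)² = (2×0.0698)² = 0.0195;  (2·δc/c)² = (2×0.0500)² = 0.0100
δQ/Q = √(0.0295) = 0.172
Q = 9.64e+06, so δQ = 0.172 × 9.64e+06 = 1.65e+06.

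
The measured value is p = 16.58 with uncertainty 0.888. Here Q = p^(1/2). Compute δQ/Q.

0.0268

Q ∝ p^(1/2), so δQ/Q = |½| · δp/p = 0.5 × 0.0536 = 0.0268.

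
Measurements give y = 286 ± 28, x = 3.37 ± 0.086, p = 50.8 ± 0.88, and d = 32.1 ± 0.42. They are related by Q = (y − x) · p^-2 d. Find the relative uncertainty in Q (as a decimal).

Let u = y − x = 283. δu = √(δy² + δx²) = √(784 + 0.00740) = 28.0, so δu/u = 0.0991.
Q is then a monomial in u, p, d:
δQ/Q = √((δu/u)² + (-2·δp/p)² + (1·δd/d)²) = √(0.00981 + 0.00120 + 0.000171) = 0.106

0.106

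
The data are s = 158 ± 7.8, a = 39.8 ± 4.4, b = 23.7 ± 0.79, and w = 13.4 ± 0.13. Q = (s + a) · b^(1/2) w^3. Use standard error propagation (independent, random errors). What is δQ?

1.31e+05

Let u = s + a = 198. δu = √(δs² + δa²) = √(60.8 + 19.4) = 8.96, so δu/u = 0.0453.
Q is then a monomial in u, b, w:
δQ/Q = √((δu/u)² + (½·δb/b)² + (3·δw/w)²) = √(0.00205 + 0.000278 + 0.000847) = 0.0563
Q = 2.32e+06, so δQ = 0.0563 × 2.32e+06 = 1.31e+05.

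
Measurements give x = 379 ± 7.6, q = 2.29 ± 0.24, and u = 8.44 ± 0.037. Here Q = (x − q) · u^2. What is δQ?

Let w = x − q = 377. δw = √(δx² + δq²) = √(57.8 + 0.0576) = 7.60, so δw/w = 0.0202.
Q is then a monomial in w, u:
δQ/Q = √((δw/w)² + (2·δu/u)²) = √(0.000407 + 7.69e-05) = 0.0220
Q = 26800, so δQ = 0.0220 × 26800 = 591.

591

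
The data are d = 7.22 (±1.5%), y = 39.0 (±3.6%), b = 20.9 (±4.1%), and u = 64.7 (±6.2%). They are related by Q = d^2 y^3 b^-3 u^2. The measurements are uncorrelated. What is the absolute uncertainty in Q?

Each factor contributes (exponent × relative error)² to (δQ/Q)²:
  (2·δd/d)² = (2×0.0150)² = 0.000900;  (3·δy/y)² = (3×0.0360)² = 0.0117;  (-3·δb/b)² = (-3×0.0410)² = 0.0151;  (2·δu/u)² = (2×0.0620)² = 0.0154
δQ/Q = √(0.0431) = 0.208
Q = 1.42e+06, so δQ = 0.208 × 1.42e+06 = 2.94e+05.

2.94e+05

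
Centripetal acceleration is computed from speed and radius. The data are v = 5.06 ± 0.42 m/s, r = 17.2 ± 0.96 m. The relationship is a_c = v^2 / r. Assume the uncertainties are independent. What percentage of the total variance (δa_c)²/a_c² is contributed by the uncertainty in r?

10.2%

(δa_c/a_c)² = (2·δv/v)² + (-1·δr/r)²
  v term: (2×0.0830)² = 0.0276
  r term: (-1×0.0558)² = 0.00312
Total = 0.0307. Share from r = 0.00312/0.0307 = 0.102.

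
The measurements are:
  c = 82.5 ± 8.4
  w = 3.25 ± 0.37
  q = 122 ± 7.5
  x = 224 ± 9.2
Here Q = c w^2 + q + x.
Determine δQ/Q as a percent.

17.9%

Let p = c·w^2 = 871. δp/p = √((1·δc/c)² + (2·δw/w)²) = √(0.0104 + 0.0518) = 0.249, so δp = 217.
Q = p + q + x: δQ = √(δp² + δq² + δx²) = √(47200 + 56.2 + 84.6) = 218
Q = 1220, so δQ/Q = 218/1220 = 0.179.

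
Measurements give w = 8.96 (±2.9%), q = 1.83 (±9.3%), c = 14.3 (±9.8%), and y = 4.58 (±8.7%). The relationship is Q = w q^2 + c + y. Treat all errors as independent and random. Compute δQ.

5.83

Let p = w·q^2 = 30.0. δp/p = √((1·δw/w)² + (2·δq/q)²) = √(0.000841 + 0.0346) = 0.188, so δp = 5.65.
Q = p + c + y: δQ = √(δp² + δc² + δy²) = √(31.9 + 1.96 + 0.159) = 5.83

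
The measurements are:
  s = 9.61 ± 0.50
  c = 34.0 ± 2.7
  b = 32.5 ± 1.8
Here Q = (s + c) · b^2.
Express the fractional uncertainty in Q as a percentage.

Let u = s + c = 43.6. δu = √(δs² + δc²) = √(0.250 + 7.29) = 2.75, so δu/u = 0.0630.
Q is then a monomial in u, b:
δQ/Q = √((δu/u)² + (2·δb/b)²) = √(0.00396 + 0.0123) = 0.127

12.7%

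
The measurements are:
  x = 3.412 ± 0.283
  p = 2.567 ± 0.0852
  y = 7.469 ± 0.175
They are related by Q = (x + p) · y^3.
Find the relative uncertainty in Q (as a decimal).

Let u = x + p = 5.979. δu = √(δx² + δp²) = √(0.0801 + 0.00726) = 0.296, so δu/u = 0.0494.
Q is then a monomial in u, y:
δQ/Q = √((δu/u)² + (3·δy/y)²) = √(0.00244 + 0.00494) = 0.0859

0.0859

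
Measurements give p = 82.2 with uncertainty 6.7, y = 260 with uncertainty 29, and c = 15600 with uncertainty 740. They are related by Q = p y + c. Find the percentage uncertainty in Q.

8.23%

Let w = p·y = 21400. δw/w = √((1·δp/p)² + (1·δy/y)²) = √(0.00664 + 0.0124) = 0.138, so δw = 2950.
Q = w + c: δQ = √(δw² + δc²) = √(8.72e+06 + 5.48e+05) = 3040
Q = 37000, so δQ/Q = 3040/37000 = 0.0823.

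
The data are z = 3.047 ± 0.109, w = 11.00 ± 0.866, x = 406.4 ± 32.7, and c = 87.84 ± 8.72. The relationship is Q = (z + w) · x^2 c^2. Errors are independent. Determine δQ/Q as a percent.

Let u = z + w = 14.05. δu = √(δz² + δw²) = √(0.0119 + 0.750) = 0.873, so δu/u = 0.0621.
Q is then a monomial in u, x, c:
δQ/Q = √((δu/u)² + (2·δx/x)² + (2·δc/c)²) = √(0.00386 + 0.0259 + 0.0394) = 0.263

26.3%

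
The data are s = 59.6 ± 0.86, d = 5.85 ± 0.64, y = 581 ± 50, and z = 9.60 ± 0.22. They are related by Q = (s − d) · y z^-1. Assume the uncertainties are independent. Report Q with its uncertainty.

3250 ± 297

Let u = s − d = 53.8. δu = √(δs² + δd²) = √(0.740 + 0.410) = 1.07, so δu/u = 0.0199.
Q is then a monomial in u, y, z:
δQ/Q = √((δu/u)² + (1·δy/y)² + (-1·δz/z)²) = √(0.000398 + 0.00741 + 0.000525) = 0.0913
Q = 3250, so δQ = 0.0913 × 3250 = 297.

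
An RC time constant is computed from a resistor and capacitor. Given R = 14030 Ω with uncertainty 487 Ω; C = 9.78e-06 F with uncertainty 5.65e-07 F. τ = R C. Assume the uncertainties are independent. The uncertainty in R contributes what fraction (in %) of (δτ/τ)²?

(δτ/τ)² = (1·δR/R)² + (1·δC/C)²
  R term: (1×0.0347)² = 0.00120
  C term: (1×0.0578)² = 0.00334
Total = 0.00454. Share from R = 0.00120/0.00454 = 0.265.

26.5%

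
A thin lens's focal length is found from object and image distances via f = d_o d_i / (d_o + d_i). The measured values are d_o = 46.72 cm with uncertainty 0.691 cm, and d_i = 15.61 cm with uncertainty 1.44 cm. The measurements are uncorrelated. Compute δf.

0.810 cm

∂f/∂d_o = (d_i/(d_o+d_i))² = 0.0627;  ∂f/∂d_i = (d_o/(d_o+d_i))² = 0.562
δf = √((∂f/∂d_o · δd_o)² + (∂f/∂d_i · δd_i)²) = √(0.00188 + 0.655) = 0.810 cm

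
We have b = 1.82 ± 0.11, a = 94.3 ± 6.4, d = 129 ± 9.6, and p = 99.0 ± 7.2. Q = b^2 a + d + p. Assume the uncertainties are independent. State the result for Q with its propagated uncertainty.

Let w = b^2·a = 312. δw/w = √((2·δb/b)² + (1·δa/a)²) = √(0.0146 + 0.00461) = 0.139, so δw = 43.3.
Q = w + d + p: δQ = √(δw² + δd² + δp²) = √(1880 + 92.2 + 51.8) = 44.9
Q = 540.

540 ± 44.9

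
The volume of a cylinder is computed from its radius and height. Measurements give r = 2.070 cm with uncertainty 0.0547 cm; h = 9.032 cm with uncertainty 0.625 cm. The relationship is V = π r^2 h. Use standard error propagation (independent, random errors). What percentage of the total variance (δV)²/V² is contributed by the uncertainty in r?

36.8%

(δV/V)² = (2·δr/r)² + (1·δh/h)²
  r term: (2×0.0264)² = 0.00279
  h term: (1×0.0692)² = 0.00479
Total = 0.00758. Share from r = 0.00279/0.00758 = 0.368.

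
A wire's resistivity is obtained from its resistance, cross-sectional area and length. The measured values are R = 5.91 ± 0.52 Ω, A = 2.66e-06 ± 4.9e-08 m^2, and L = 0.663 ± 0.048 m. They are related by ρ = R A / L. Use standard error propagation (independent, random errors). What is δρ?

Relative error in a monomial: (δρ/ρ)² = Σ (nᵢ · δxᵢ/xᵢ)².
  (1·δR/R)² = (1×0.0880)² = 0.00774;  (1·δA/A)² = (1×0.0184)² = 0.000339;  (-1·δL/L)² = (-1×0.0724)² = 0.00524
δρ/ρ = √(0.0133) = 0.115
ρ = 2.37e-05 Ω·m, so δρ = 0.115 × 2.37e-05 = 2.74e-06 Ω·m.

2.74e-06 Ω·m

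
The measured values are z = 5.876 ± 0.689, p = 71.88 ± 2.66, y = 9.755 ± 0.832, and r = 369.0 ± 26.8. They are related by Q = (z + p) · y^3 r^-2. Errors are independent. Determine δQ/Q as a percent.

Let u = z + p = 77.76. δu = √(δz² + δp²) = √(0.475 + 7.08) = 2.75, so δu/u = 0.0353.
Q is then a monomial in u, y, r:
δQ/Q = √((δu/u)² + (3·δy/y)² + (-2·δr/r)²) = √(0.00125 + 0.0655 + 0.0211) = 0.296

29.6%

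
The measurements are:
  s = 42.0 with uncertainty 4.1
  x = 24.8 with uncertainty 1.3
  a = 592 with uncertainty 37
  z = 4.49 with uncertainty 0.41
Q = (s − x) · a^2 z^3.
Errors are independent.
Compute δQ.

Let u = s − x = 17.2. δu = √(δs² + δx²) = √(16.8 + 1.69) = 4.30, so δu/u = 0.250.
Q is then a monomial in u, a, z:
δQ/Q = √((δu/u)² + (2·δa/a)² + (3·δz/z)²) = √(0.0625 + 0.0156 + 0.0750) = 0.391
Q = 5.46e+08, so δQ = 0.391 × 5.46e+08 = 2.14e+08.

2.14e+08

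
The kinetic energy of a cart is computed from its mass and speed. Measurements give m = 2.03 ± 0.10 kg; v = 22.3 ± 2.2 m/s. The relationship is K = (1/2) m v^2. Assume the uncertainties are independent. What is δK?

For a monomial K ∝ m, v^2, fractional errors add in quadrature:
  (1·δm/m)² = (1×0.0493)² = 0.00243;  (2·δv/v)² = (2×0.0987)² = 0.0389
δK/K = √(0.0414) = 0.203
K = 505 J, so δK = 0.203 × 505 = 103 J.

103 J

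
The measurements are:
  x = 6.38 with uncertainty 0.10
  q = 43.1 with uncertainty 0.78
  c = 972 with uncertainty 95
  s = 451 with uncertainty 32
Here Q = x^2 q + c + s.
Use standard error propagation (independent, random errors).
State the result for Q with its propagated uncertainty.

Let p = x^2·q = 1750. δp/p = √((2·δx/x)² + (1·δq/q)²) = √(0.000983 + 0.000328) = 0.0362, so δp = 63.5.
Q = p + c + s: δQ = √(δp² + δc² + δs²) = √(4030 + 9020 + 1020) = 119
Q = 3180.

3180 ± 119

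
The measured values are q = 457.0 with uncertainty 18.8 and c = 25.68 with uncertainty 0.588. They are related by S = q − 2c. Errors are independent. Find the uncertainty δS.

18.8

Absolute uncertainties add in quadrature for a linear combination:
  (δq)² = 353;  (2·δc)² = 1.38
δS = √(355) = 18.8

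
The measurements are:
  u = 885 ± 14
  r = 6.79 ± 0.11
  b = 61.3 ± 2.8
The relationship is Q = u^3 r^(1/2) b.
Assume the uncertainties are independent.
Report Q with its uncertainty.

(1.11 ± 0.0735) × 10^11

Products/powers → add relative errors in quadrature, weighted by exponent:
  (3·δu/u)² = (3×0.0158)² = 0.00225;  (½·δr/r)² = (0.5×0.0162)² = 6.56e-05;  (1·δb/b)² = (1×0.0457)² = 0.00209
δQ/Q = √(0.00440) = 0.0664
Q = 1.11e+11, so δQ = 0.0664 × 1.11e+11 = 7.35e+09.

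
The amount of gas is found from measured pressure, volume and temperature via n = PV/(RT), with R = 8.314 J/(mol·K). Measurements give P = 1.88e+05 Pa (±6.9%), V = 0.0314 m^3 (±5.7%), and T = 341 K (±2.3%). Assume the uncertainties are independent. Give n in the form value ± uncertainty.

2.08 ± 0.192 mol

Each factor contributes (exponent × relative error)² to (δn/n)²:
  (1·δP/P)² = (1×0.0690)² = 0.00476;  (1·δV/V)² = (1×0.0570)² = 0.00325;  (-1·δT/T)² = (-1×0.0230)² = 0.000529
δn/n = √(0.00854) = 0.0924
n = 2.08 mol, so δn = 0.0924 × 2.08 = 0.192 mol.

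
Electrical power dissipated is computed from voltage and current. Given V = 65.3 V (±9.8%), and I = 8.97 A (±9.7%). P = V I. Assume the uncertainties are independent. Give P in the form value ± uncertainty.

Products/powers → add relative errors in quadrature, weighted by exponent:
  (1·δV/V)² = (1×0.0980)² = 0.00960;  (1·δI/I)² = (1×0.0970)² = 0.00941
δP/P = √(0.0190) = 0.138
P = 586 W, so δP = 0.138 × 586 = 80.8 W.

586 ± 80.8 W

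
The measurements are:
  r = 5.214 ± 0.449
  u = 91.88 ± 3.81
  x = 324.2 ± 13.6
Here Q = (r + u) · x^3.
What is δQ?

Let w = r + u = 97.09. δw = √(δr² + δu²) = √(0.202 + 14.5) = 3.84, so δw/w = 0.0395.
Q is then a monomial in w, x:
δQ/Q = √((δw/w)² + (3·δx/x)²) = √(0.00156 + 0.0158) = 0.132
Q = 3.309e+09, so δQ = 0.132 × 3.309e+09 = 4.36e+08.

4.36e+08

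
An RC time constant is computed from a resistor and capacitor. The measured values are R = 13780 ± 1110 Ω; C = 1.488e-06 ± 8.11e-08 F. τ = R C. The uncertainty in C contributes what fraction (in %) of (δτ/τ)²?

(δτ/τ)² = (1·δR/R)² + (1·δC/C)²
  R term: (1×0.0806)² = 0.00649
  C term: (1×0.0545)² = 0.00297
Total = 0.00946. Share from C = 0.00297/0.00946 = 0.314.

31.4%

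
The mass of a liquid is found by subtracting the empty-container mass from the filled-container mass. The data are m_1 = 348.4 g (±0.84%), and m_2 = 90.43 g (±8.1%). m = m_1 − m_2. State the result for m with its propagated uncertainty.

258.0 ± 7.89 g

Sums and differences: (δm)² = Σ (cᵢ δxᵢ)².
  (δm_1)² = 8.56;  (δm_2)² = 53.7
δm = √(62.2) = 7.89 g
m = 258.0 g.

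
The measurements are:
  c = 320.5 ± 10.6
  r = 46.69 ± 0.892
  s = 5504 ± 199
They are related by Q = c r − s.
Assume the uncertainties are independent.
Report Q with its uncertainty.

9460 ± 605

Let p = c·r = 14960. δp/p = √((1·δc/c)² + (1·δr/r)²) = √(0.00109 + 0.000365) = 0.0382, so δp = 572.
Q = p − s: δQ = √(δp² + δs²) = √(3.27e+05 + 39600) = 605
Q = 9460.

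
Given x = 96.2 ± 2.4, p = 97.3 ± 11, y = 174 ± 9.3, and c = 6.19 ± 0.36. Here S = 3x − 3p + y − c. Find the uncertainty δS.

Sums and differences: (δS)² = Σ (cᵢ δxᵢ)².
  (3·δx)² = 51.8;  (3·δp)² = 1090;  (δy)² = 86.5;  (δc)² = 0.130
δS = √(1230) = 35.0

35.0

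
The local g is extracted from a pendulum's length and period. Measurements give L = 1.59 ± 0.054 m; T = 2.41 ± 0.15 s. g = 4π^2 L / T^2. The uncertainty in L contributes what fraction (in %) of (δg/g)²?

(δg/g)² = (1·δL/L)² + (-2·δT/T)²
  L term: (1×0.0340)² = 0.00115
  T term: (-2×0.0622)² = 0.0155
Total = 0.0166. Share from L = 0.00115/0.0166 = 0.0693.

6.93%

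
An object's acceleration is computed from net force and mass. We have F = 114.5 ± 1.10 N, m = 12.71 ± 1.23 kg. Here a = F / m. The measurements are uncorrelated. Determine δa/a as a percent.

9.72%

Relative error in a monomial: (δa/a)² = Σ (nᵢ · δxᵢ/xᵢ)².
  (1·δF/F)² = (1×0.00961)² = 9.23e-05;  (-1·δm/m)² = (-1×0.0968)² = 0.00937
δa/a = √(0.00946) = 0.0972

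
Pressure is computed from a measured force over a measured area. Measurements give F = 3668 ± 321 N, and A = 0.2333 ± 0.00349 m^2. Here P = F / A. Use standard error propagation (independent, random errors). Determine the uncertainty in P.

Since P is a product/quotient, work with relative uncertainties:
  (1·δF/F)² = (1×0.0875)² = 0.00766;  (-1·δA/A)² = (-1×0.0150)² = 0.000224
δP/P = √(0.00788) = 0.0888
P = 15720 Pa, so δP = 0.0888 × 15720 = 1400 Pa.

1400 Pa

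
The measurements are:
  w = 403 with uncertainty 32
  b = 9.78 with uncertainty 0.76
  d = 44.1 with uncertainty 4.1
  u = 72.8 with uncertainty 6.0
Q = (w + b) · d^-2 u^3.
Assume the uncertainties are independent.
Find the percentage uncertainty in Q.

31.9%

Let h = w + b = 413. δh = √(δw² + δb²) = √(1020 + 0.578) = 32.0, so δh/h = 0.0775.
Q is then a monomial in h, d, u:
δQ/Q = √((δh/h)² + (-2·δd/d)² + (3·δu/u)²) = √(0.00601 + 0.0346 + 0.0611) = 0.319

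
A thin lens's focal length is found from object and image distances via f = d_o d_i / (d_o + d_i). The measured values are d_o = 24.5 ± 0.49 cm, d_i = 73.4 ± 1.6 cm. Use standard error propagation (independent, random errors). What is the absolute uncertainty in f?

0.293 cm

∂f/∂d_o = (d_i/(d_o+d_i))² = 0.562;  ∂f/∂d_i = (d_o/(d_o+d_i))² = 0.0626
δf = √((∂f/∂d_o · δd_o)² + (∂f/∂d_i · δd_i)²) = √(0.0759 + 0.0100) = 0.293 cm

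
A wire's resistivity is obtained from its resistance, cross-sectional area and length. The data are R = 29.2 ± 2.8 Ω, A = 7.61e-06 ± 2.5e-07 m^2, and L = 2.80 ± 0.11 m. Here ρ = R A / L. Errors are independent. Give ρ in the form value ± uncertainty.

Relative error in a monomial: (δρ/ρ)² = Σ (nᵢ · δxᵢ/xᵢ)².
  (1·δR/R)² = (1×0.0959)² = 0.00919;  (1·δA/A)² = (1×0.0329)² = 0.00108;  (-1·δL/L)² = (-1×0.0393)² = 0.00154
δρ/ρ = √(0.0118) = 0.109
ρ = 7.94e-05 Ω·m, so δρ = 0.109 × 7.94e-05 = 8.63e-06 Ω·m.

(7.94 ± 0.863) × 10^-5 Ω·m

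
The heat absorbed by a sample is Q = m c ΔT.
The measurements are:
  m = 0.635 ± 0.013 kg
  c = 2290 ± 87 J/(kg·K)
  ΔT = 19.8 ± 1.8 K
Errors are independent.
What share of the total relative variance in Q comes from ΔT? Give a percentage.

(δQ/Q)² = (1·δm/m)² + (1·δc/c)² + (1·δΔT/ΔT)²
  m term: (1×0.0205)² = 0.000419
  c term: (1×0.0380)² = 0.00144
  ΔT term: (1×0.0909)² = 0.00826
Total = 0.0101. Share from ΔT = 0.00826/0.0101 = 0.816.

81.6%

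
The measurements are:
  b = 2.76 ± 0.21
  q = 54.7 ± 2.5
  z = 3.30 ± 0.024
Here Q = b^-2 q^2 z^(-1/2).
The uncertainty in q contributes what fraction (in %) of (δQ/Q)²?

(δQ/Q)² = (-2·δb/b)² + (2·δq/q)² + (−½·δz/z)²
  b term: (-2×0.0761)² = 0.0232
  q term: (2×0.0457)² = 0.00836
  z term: (-0.5×0.00727)² = 1.32e-05
Total = 0.0315. Share from q = 0.00836/0.0315 = 0.265.

26.5%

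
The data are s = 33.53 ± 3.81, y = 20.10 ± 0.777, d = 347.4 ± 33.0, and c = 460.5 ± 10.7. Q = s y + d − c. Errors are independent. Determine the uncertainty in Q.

Let p = s·y = 674.0. δp/p = √((1·δs/s)² + (1·δy/y)²) = √(0.0129 + 0.00149) = 0.120, so δp = 80.9.
Q = p + d − c: δQ = √(δp² + δd² + δc²) = √(6540 + 1090 + 114) = 88.0

88.0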